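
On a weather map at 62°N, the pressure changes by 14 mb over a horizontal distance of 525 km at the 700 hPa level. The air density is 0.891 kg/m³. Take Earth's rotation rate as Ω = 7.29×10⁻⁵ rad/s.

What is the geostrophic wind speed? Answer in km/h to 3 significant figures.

83.7 km/h

Coriolis parameter at 62°N:
f = 2Ω sin φ = 2 × 7.29×10⁻⁵ × sin 62° = 1.29×10⁻⁴ s⁻¹
Pressure gradient: |∂P/∂n| = 1400 Pa / 525000 m = 2.67×10⁻³ Pa/m
Geostrophic balance (pressure-gradient force = Coriolis force):
V_g = (1/(fρ)) |∂P/∂n| = 2.67×10⁻³ / (1.29×10⁻⁴ × 0.891) = 23.2 m/s
Converting: 23.2 m/s × 3.6 = 83.7 km/h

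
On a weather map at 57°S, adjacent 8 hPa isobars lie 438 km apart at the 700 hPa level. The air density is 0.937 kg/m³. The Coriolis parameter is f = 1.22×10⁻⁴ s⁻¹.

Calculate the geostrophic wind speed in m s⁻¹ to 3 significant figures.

16.0 m s⁻¹

Pressure gradient: |∂P/∂n| = 800 Pa / 438000 m = 1.83×10⁻³ Pa/m
Geostrophic balance (pressure-gradient force = Coriolis force):
V_g = (1/(fρ)) |∂P/∂n| = 1.83×10⁻³ / (1.22×10⁻⁴ × 0.937) = 16.0 m/s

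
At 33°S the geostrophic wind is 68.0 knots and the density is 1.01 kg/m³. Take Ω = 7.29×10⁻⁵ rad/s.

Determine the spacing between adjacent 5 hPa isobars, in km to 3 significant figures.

Coriolis parameter at 33°S:
f = 2Ω sin φ = 2 × 7.29×10⁻⁵ × sin 33° = 7.94×10⁻⁵ s⁻¹
Wind speed in SI: 68.0 knots = 35.0 m/s
Geostrophic balance rearranged: |∂P/∂n| = f ρ V_g
|∂P/∂n| = 7.94×10⁻⁵ × 1.01 × 35.0 = 2.81×10⁻³ Pa/m
Isobar spacing: Δn = ΔP/|∂P/∂n| = 500 Pa / 2.81×10⁻³ Pa/m = 178211 m ≈ 178 km

178 km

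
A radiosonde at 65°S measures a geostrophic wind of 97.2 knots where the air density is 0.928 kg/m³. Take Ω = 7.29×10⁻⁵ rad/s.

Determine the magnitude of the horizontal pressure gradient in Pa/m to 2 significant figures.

6.1×10⁻³ Pa/m

Coriolis parameter at 65°S:
f = 2Ω sin φ = 2 × 7.29×10⁻⁵ × sin 65° = 1.32×10⁻⁴ s⁻¹
Wind speed in SI: 97.2 knots = 50.0 m/s
Geostrophic balance rearranged: |∂P/∂n| = f ρ V_g
|∂P/∂n| = 1.32×10⁻⁴ × 0.928 × 50.0 = 6.13×10⁻³ Pa/m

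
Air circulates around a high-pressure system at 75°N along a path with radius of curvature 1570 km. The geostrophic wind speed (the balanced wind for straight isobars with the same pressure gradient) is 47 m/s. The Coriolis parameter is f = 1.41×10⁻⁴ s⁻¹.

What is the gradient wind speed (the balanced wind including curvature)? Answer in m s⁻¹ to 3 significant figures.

Around a high, pressure-gradient force acts outward with centrifugal, so Coriolis balances both:
fV = (1/ρ)|∂P/∂n| + V²/R  →  V² − fR·V + fR·V_g = 0
With fR = 1.41×10⁻⁴ × 1570×10³ m = 221 m/s:
V = [fR − √((fR)² − 4 fR V_g)]/2 = [221 − √(221² − 4×221×47)]/2 = 67.7 m/s
Supergeostrophic (V > V_g = 47 m/s), as expected around a high.

67.7 m s⁻¹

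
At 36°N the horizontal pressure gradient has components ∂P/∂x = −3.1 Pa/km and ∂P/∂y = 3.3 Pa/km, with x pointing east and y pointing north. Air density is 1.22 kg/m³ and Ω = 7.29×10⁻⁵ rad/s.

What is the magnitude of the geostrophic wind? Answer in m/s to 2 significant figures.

43 m/s

Coriolis parameter at 36°N:
f = 2Ω sin φ = 2 × 7.29×10⁻⁵ × sin 36° = 8.57×10⁻⁵ s⁻¹
Component geostrophic relations (x east, y north):
u_g = −(1/(fρ)) ∂P/∂y,  v_g = (1/(fρ)) ∂P/∂x
u_g = −(3.3×10⁻³)/(8.57×10⁻⁵ × 1.22) = −31.6 m/s;  v_g = (−3.1×10⁻³)/(8.57×10⁻⁵ × 1.22) = −29.7 m/s
|V_g| = √(u_g² + v_g²) = 43.3 m/s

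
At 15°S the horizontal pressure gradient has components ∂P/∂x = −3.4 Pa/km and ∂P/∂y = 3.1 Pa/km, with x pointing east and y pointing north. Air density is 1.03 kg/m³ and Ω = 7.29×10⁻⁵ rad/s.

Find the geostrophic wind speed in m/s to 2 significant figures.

Coriolis parameter at 15°S:
f = 2Ω sin φ = 2 × 7.29×10⁻⁵ × sin 15° = 3.77×10⁻⁵ s⁻¹
In the Southern Hemisphere f is negative: f = −3.77×10⁻⁵ s⁻¹.
Component geostrophic relations (x east, y north):
u_g = −(1/(fρ)) ∂P/∂y,  v_g = (1/(fρ)) ∂P/∂x
u_g = −(3.1×10⁻³)/(−3.77×10⁻⁵ × 1.03) = 79.8 m/s;  v_g = (−3.4×10⁻³)/(−3.77×10⁻⁵ × 1.03) = 87.5 m/s
|V_g| = √(u_g² + v_g²) = 118 m/s

120 m/s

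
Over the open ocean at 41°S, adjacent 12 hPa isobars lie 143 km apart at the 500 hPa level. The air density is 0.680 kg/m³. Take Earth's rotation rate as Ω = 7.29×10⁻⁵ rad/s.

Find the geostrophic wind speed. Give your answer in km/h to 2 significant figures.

460 km/h

Coriolis parameter at 41°S:
f = 2Ω sin φ = 2 × 7.29×10⁻⁵ × sin 41° = 9.57×10⁻⁵ s⁻¹
Pressure gradient: |∂P/∂n| = 1200 Pa / 143000 m = 8.39×10⁻³ Pa/m
Geostrophic balance (pressure-gradient force = Coriolis force):
V_g = (1/(fρ)) |∂P/∂n| = 8.39×10⁻³ / (9.57×10⁻⁵ × 0.680) = 129 m/s
Converting: 129 m/s × 3.6 = 460 km/h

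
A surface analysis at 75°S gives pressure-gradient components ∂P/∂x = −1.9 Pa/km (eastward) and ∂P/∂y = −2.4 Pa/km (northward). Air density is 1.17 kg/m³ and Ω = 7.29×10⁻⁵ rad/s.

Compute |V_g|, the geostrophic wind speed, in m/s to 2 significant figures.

Coriolis parameter at 75°S:
f = 2Ω sin φ = 2 × 7.29×10⁻⁵ × sin 75° = 1.41×10⁻⁴ s⁻¹
In the Southern Hemisphere f is negative: f = −1.41×10⁻⁴ s⁻¹.
Component geostrophic relations (x east, y north):
u_g = −(1/(fρ)) ∂P/∂y,  v_g = (1/(fρ)) ∂P/∂x
u_g = −(−2.4×10⁻³)/(−1.41×10⁻⁴ × 1.17) = −14.6 m/s;  v_g = (−1.9×10⁻³)/(−1.41×10⁻⁴ × 1.17) = 11.5 m/s
|V_g| = √(u_g² + v_g²) = 18.6 m/s

19 m/s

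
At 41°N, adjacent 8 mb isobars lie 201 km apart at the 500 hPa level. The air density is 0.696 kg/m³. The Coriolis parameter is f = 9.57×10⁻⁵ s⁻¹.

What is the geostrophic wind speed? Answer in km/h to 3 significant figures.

Pressure gradient: |∂P/∂n| = 800 Pa / 201000 m = 3.98×10⁻³ Pa/m
Geostrophic balance (pressure-gradient force = Coriolis force):
V_g = (1/(fρ)) |∂P/∂n| = 3.98×10⁻³ / (9.57×10⁻⁵ × 0.696) = 59.8 m/s
Converting: 59.8 m/s × 3.6 = 215 km/h

215 km/h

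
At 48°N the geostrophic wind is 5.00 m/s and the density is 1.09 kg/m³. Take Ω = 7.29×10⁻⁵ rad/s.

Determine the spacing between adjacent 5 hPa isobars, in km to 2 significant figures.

Coriolis parameter at 48°N:
f = 2Ω sin φ = 2 × 7.29×10⁻⁵ × sin 48° = 1.08×10⁻⁴ s⁻¹
Geostrophic balance rearranged: |∂P/∂n| = f ρ V_g
|∂P/∂n| = 1.08×10⁻⁴ × 1.09 × 5.00 = 5.91×10⁻⁴ Pa/m
Isobar spacing: Δn = ΔP/|∂P/∂n| = 500 Pa / 5.91×10⁻⁴ Pa/m = 846725 m ≈ 850 km

850 km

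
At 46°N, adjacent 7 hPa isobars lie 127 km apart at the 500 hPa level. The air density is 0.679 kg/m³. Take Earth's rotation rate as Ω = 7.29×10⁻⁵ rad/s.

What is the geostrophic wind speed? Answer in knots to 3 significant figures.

Coriolis parameter at 46°N:
f = 2Ω sin φ = 2 × 7.29×10⁻⁵ × sin 46° = 1.05×10⁻⁴ s⁻¹
Pressure gradient: |∂P/∂n| = 700 Pa / 127000 m = 5.51×10⁻³ Pa/m
Geostrophic balance (pressure-gradient force = Coriolis force):
V_g = (1/(fρ)) |∂P/∂n| = 5.51×10⁻³ / (1.05×10⁻⁴ × 0.679) = 77.4 m/s
Converting: 77.4 m/s × 1.944 = 150 knots

150 knots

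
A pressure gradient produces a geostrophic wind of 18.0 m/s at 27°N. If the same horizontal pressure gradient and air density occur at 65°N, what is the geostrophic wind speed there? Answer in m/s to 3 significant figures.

9.02 m/s

With the same pressure gradient and density, V_g ∝ 1/f ∝ 1/sin φ.
V₂ = V₁ · sin φ₁ / sin φ₂ = 18.0 × sin 27° / sin 65°
V₂ = 18.0 × 0.4540/0.9063 = 9.02 m/s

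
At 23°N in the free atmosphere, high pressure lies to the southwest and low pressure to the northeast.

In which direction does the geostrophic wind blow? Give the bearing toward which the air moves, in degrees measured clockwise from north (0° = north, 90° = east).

135°

The pressure-gradient force points toward the northeast (bearing 045°).
Geostrophic balance: in the Northern Hemisphere the Coriolis force deflects motion to the right, so the geostrophic wind blows 90° to the right of the pressure-gradient force (low pressure on the left).
Rotating 045° by 90° clockwise gives 135° — the wind blows toward the southeast.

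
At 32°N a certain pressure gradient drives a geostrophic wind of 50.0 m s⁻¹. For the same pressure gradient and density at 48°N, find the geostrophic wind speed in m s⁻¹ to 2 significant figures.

36 m s⁻¹

With the same pressure gradient and density, V_g ∝ 1/f ∝ 1/sin φ.
V₂ = V₁ · sin φ₁ / sin φ₂ = 50.0 × sin 32° / sin 48°
V₂ = 50.0 × 0.5299/0.7431 = 36 m s⁻¹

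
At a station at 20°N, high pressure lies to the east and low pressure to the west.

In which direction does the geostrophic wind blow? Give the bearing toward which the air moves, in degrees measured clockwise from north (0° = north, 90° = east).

000°

The pressure-gradient force points toward the west (bearing 270°).
Geostrophic balance: in the Northern Hemisphere the Coriolis force deflects motion to the right, so the geostrophic wind blows 90° to the right of the pressure-gradient force (low pressure on the left).
Rotating 270° by 90° clockwise gives 000° — the wind blows toward the north.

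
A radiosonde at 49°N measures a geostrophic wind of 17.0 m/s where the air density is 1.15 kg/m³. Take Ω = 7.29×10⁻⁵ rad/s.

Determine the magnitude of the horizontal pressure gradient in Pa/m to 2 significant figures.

2.2×10⁻³ Pa/m

Coriolis parameter at 49°N:
f = 2Ω sin φ = 2 × 7.29×10⁻⁵ × sin 49° = 1.10×10⁻⁴ s⁻¹
Geostrophic balance rearranged: |∂P/∂n| = f ρ V_g
|∂P/∂n| = 1.10×10⁻⁴ × 1.15 × 17.0 = 2.15×10⁻³ Pa/m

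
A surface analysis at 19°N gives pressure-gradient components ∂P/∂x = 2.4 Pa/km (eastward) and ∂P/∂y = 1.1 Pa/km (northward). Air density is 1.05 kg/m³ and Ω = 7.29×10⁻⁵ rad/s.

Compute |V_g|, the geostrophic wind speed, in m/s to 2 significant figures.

53 m/s

Coriolis parameter at 19°N:
f = 2Ω sin φ = 2 × 7.29×10⁻⁵ × sin 19° = 4.75×10⁻⁵ s⁻¹
Component geostrophic relations (x east, y north):
u_g = −(1/(fρ)) ∂P/∂y,  v_g = (1/(fρ)) ∂P/∂x
u_g = −(1.1×10⁻³)/(4.75×10⁻⁵ × 1.05) = −22.1 m/s;  v_g = (2.4×10⁻³)/(4.75×10⁻⁵ × 1.05) = 48.2 m/s
|V_g| = √(u_g² + v_g²) = 53.0 m/s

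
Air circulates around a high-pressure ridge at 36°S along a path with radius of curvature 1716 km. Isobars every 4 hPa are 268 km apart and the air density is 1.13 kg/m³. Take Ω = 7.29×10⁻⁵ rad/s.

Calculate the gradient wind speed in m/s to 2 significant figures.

17 m/s

Coriolis parameter at 36°S:
f = 2Ω sin φ = 2 × 7.29×10⁻⁵ × sin 36° = 8.57×10⁻⁵ s⁻¹
Pressure gradient: |∂P/∂n| = 400 Pa / 268000 m = 1.49×10⁻³ Pa/m
Geostrophic speed: V_g = |∂P/∂n|/(fρ) = 1.49×10⁻³/(8.57×10⁻⁵ × 1.13) = 15.4 m/s
Around a high, pressure-gradient force acts outward with centrifugal, so Coriolis balances both:
fV = (1/ρ)|∂P/∂n| + V²/R  →  V² − fR·V + fR·V_g = 0
With fR = 8.57×10⁻⁵ × 1716×10³ m = 147 m/s:
V = [fR − √((fR)² − 4 fR V_g)]/2 = [147 − √(147² − 4×147×15.4)]/2 = 17.5 m/s
Supergeostrophic (V > V_g = 15.4 m/s), as expected around a high.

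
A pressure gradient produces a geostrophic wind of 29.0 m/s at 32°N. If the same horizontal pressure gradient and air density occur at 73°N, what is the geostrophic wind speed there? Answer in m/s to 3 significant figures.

16.1 m/s

With the same pressure gradient and density, V_g ∝ 1/f ∝ 1/sin φ.
V₂ = V₁ · sin φ₁ / sin φ₂ = 29.0 × sin 32° / sin 73°
V₂ = 29.0 × 0.5299/0.9563 = 16.1 m/s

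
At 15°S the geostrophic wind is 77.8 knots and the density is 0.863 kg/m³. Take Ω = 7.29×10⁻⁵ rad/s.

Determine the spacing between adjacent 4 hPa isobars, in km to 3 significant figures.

307 km

Coriolis parameter at 15°S:
f = 2Ω sin φ = 2 × 7.29×10⁻⁵ × sin 15° = 3.77×10⁻⁵ s⁻¹
Wind speed in SI: 77.8 knots = 40.0 m/s
Geostrophic balance rearranged: |∂P/∂n| = f ρ V_g
|∂P/∂n| = 3.77×10⁻⁵ × 0.863 × 40.0 = 1.30×10⁻³ Pa/m
Isobar spacing: Δn = ΔP/|∂P/∂n| = 400 Pa / 1.30×10⁻³ Pa/m = 306886 m ≈ 307 km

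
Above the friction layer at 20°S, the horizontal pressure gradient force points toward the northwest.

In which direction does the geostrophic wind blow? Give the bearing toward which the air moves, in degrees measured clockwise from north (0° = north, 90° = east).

225°

The pressure-gradient force points toward the northwest (bearing 315°).
Geostrophic balance: in the Southern Hemisphere the Coriolis force deflects motion to the left, so the geostrophic wind blows 90° to the left of the pressure-gradient force (low pressure on the right).
Rotating 315° by 90° counterclockwise gives 225° — the wind blows toward the southwest.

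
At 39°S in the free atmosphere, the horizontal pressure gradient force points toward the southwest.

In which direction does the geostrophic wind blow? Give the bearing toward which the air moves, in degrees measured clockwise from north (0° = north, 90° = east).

The pressure-gradient force points toward the southwest (bearing 225°).
Geostrophic balance: in the Southern Hemisphere the Coriolis force deflects motion to the left, so the geostrophic wind blows 90° to the left of the pressure-gradient force (low pressure on the right).
Rotating 225° by 90° counterclockwise gives 135° — the wind blows toward the southeast.

135°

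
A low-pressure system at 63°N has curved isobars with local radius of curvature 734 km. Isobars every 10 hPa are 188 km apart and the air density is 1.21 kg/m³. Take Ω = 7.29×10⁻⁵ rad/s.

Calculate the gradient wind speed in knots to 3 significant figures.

Coriolis parameter at 63°N:
f = 2Ω sin φ = 2 × 7.29×10⁻⁵ × sin 63° = 1.30×10⁻⁴ s⁻¹
Pressure gradient: |∂P/∂n| = 1000 Pa / 188000 m = 5.32×10⁻³ Pa/m
Geostrophic speed: V_g = |∂P/∂n|/(fρ) = 5.32×10⁻³/(1.30×10⁻⁴ × 1.21) = 33.8 m/s
Around a low, centrifugal force acts outward with Coriolis, so pressure-gradient force balances both:
(1/ρ)|∂P/∂n| = fV + V²/R  →  V² + fR·V − fR·V_g = 0
With fR = 1.30×10⁻⁴ × 734×10³ m = 95.4 m/s:
V = [−fR + √((fR)² + 4 fR V_g)]/2 = [−95.4 + √(95.4² + 4×95.4×33.8)]/2 = 26.5 m/s
Subgeostrophic (V < V_g = 33.8 m/s), as expected around a low.
Converting: 26.5 m/s × 1.944 = 51.5 knots

51.5 knots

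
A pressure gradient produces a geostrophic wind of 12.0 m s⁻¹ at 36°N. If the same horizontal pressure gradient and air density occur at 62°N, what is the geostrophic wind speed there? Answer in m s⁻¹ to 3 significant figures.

7.99 m s⁻¹

With the same pressure gradient and density, V_g ∝ 1/f ∝ 1/sin φ.
V₂ = V₁ · sin φ₁ / sin φ₂ = 12.0 × sin 36° / sin 62°
V₂ = 12.0 × 0.5878/0.8829 = 7.99 m s⁻¹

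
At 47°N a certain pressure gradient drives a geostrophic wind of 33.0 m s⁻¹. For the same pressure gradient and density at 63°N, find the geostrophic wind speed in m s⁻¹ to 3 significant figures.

27.1 m s⁻¹

With the same pressure gradient and density, V_g ∝ 1/f ∝ 1/sin φ.
V₂ = V₁ · sin φ₁ / sin φ₂ = 33.0 × sin 47° / sin 63°
V₂ = 33.0 × 0.7314/0.8910 = 27.1 m s⁻¹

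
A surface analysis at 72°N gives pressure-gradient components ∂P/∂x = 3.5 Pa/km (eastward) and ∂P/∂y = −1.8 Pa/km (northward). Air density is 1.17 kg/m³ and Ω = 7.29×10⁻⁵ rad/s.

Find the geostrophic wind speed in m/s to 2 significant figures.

24 m/s

Coriolis parameter at 72°N:
f = 2Ω sin φ = 2 × 7.29×10⁻⁵ × sin 72° = 1.39×10⁻⁴ s⁻¹
Component geostrophic relations (x east, y north):
u_g = −(1/(fρ)) ∂P/∂y,  v_g = (1/(fρ)) ∂P/∂x
u_g = −(−1.8×10⁻³)/(1.39×10⁻⁴ × 1.17) = 11.1 m/s;  v_g = (3.5×10⁻³)/(1.39×10⁻⁴ × 1.17) = 21.6 m/s
|V_g| = √(u_g² + v_g²) = 24.3 m/s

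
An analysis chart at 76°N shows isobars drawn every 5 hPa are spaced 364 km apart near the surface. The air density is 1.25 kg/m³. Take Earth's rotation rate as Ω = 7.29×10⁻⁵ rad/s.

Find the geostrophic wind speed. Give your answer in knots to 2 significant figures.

15 knots

Coriolis parameter at 76°N:
f = 2Ω sin φ = 2 × 7.29×10⁻⁵ × sin 76° = 1.41×10⁻⁴ s⁻¹
Pressure gradient: |∂P/∂n| = 500 Pa / 364000 m = 1.37×10⁻³ Pa/m
Geostrophic balance (pressure-gradient force = Coriolis force):
V_g = (1/(fρ)) |∂P/∂n| = 1.37×10⁻³ / (1.41×10⁻⁴ × 1.25) = 7.77 m/s
Converting: 7.77 m/s × 1.944 = 15 knots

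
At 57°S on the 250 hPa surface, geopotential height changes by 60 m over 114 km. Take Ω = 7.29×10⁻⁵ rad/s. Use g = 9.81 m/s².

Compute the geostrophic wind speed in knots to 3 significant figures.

Coriolis parameter at 57°S:
f = 2Ω sin φ = 2 × 7.29×10⁻⁵ × sin 57° = 1.22×10⁻⁴ s⁻¹
Height gradient: |∂Z/∂n| = 60 m / 114000 m = 5.26×10⁻⁴
On a pressure surface, geostrophic balance gives V_g = (g/f)|∂Z/∂n|:
V_g = 9.81 × 5.26×10⁻⁴ / 1.22×10⁻⁴ = 42.2 m/s
Converting: 42.2 m/s × 1.944 = 82.1 knots

82.1 knots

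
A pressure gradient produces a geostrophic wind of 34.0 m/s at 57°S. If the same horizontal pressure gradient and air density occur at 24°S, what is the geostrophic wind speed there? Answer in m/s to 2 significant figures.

With the same pressure gradient and density, V_g ∝ 1/f ∝ 1/sin φ.
V₂ = V₁ · sin φ₁ / sin φ₂ = 34.0 × sin 57° / sin 24°
V₂ = 34.0 × 0.8387/0.4067 = 70 m/s

70 m/s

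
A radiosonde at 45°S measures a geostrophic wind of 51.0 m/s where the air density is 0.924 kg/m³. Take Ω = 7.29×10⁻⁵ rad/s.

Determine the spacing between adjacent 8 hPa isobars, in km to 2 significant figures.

Coriolis parameter at 45°S:
f = 2Ω sin φ = 2 × 7.29×10⁻⁵ × sin 45° = 1.03×10⁻⁴ s⁻¹
Geostrophic balance rearranged: |∂P/∂n| = f ρ V_g
|∂P/∂n| = 1.03×10⁻⁴ × 0.924 × 51.0 = 4.86×10⁻³ Pa/m
Isobar spacing: Δn = ΔP/|∂P/∂n| = 800 Pa / 4.86×10⁻³ Pa/m = 164667 m ≈ 160 km

160 km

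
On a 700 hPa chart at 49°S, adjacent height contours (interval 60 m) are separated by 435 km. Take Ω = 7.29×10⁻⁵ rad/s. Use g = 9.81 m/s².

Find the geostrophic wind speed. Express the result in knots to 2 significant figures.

24 knots

Coriolis parameter at 49°S:
f = 2Ω sin φ = 2 × 7.29×10⁻⁵ × sin 49° = 1.10×10⁻⁴ s⁻¹
Height gradient: |∂Z/∂n| = 60 m / 435000 m = 1.38×10⁻⁴
On a pressure surface, geostrophic balance gives V_g = (g/f)|∂Z/∂n|:
V_g = 9.81 × 1.38×10⁻⁴ / 1.10×10⁻⁴ = 12.3 m/s
Converting: 12.3 m/s × 1.944 = 24 knots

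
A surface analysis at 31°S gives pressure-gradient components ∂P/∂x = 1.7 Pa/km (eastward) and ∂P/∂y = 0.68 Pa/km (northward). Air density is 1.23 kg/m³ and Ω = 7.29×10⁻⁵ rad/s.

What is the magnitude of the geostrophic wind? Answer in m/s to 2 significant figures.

20 m/s

Coriolis parameter at 31°S:
f = 2Ω sin φ = 2 × 7.29×10⁻⁵ × sin 31° = 7.51×10⁻⁵ s⁻¹
In the Southern Hemisphere f is negative: f = −7.51×10⁻⁵ s⁻¹.
Component geostrophic relations (x east, y north):
u_g = −(1/(fρ)) ∂P/∂y,  v_g = (1/(fρ)) ∂P/∂x
u_g = −(0.68×10⁻³)/(−7.51×10⁻⁵ × 1.23) = 7.36 m/s;  v_g = (1.7×10⁻³)/(−7.51×10⁻⁵ × 1.23) = −18.4 m/s
|V_g| = √(u_g² + v_g²) = 19.8 m/s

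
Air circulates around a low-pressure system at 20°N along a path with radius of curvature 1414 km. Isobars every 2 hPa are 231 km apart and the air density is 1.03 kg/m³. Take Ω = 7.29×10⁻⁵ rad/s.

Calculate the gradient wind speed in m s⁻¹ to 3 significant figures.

14.1 m s⁻¹

Coriolis parameter at 20°N:
f = 2Ω sin φ = 2 × 7.29×10⁻⁵ × sin 20° = 4.99×10⁻⁵ s⁻¹
Pressure gradient: |∂P/∂n| = 200 Pa / 231000 m = 8.66×10⁻⁴ Pa/m
Geostrophic speed: V_g = |∂P/∂n|/(fρ) = 8.66×10⁻⁴/(4.99×10⁻⁵ × 1.03) = 16.9 m/s
Around a low, centrifugal force acts outward with Coriolis, so pressure-gradient force balances both:
(1/ρ)|∂P/∂n| = fV + V²/R  →  V² + fR·V − fR·V_g = 0
With fR = 4.99×10⁻⁵ × 1414×10³ m = 70.5 m/s:
V = [−fR + √((fR)² + 4 fR V_g)]/2 = [−70.5 + √(70.5² + 4×70.5×16.9)]/2 = 14.1 m/s
Subgeostrophic (V < V_g = 16.9 m/s), as expected around a low.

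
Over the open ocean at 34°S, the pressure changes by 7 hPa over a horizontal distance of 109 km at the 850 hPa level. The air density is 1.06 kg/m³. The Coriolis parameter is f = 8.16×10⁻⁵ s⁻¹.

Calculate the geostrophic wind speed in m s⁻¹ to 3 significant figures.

Pressure gradient: |∂P/∂n| = 700 Pa / 109000 m = 6.42×10⁻³ Pa/m
Geostrophic balance (pressure-gradient force = Coriolis force):
V_g = (1/(fρ)) |∂P/∂n| = 6.42×10⁻³ / (8.16×10⁻⁵ × 1.06) = 74.2 m/s

74.2 m s⁻¹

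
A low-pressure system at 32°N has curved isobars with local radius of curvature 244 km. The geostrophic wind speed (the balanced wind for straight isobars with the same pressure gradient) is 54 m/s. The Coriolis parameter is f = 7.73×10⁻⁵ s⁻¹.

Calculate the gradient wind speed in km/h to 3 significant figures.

Around a low, centrifugal force acts outward with Coriolis, so pressure-gradient force balances both:
(1/ρ)|∂P/∂n| = fV + V²/R  →  V² + fR·V − fR·V_g = 0
With fR = 7.73×10⁻⁵ × 244×10³ m = 18.9 m/s:
V = [−fR + √((fR)² + 4 fR V_g)]/2 = [−18.9 + √(18.9² + 4×18.9×54)]/2 = 23.8 m/s
Subgeostrophic (V < V_g = 54 m/s), as expected around a low.
Converting: 23.8 m/s × 3.6 = 85.9 km/h

85.9 km/h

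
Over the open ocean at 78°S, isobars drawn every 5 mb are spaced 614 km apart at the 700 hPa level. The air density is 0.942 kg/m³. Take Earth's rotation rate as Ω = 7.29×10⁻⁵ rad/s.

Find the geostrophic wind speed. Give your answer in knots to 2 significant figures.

12 knots

Coriolis parameter at 78°S:
f = 2Ω sin φ = 2 × 7.29×10⁻⁵ × sin 78° = 1.43×10⁻⁴ s⁻¹
Pressure gradient: |∂P/∂n| = 500 Pa / 614000 m = 8.14×10⁻⁴ Pa/m
Geostrophic balance (pressure-gradient force = Coriolis force):
V_g = (1/(fρ)) |∂P/∂n| = 8.14×10⁻⁴ / (1.43×10⁻⁴ × 0.942) = 6.06 m/s
Converting: 6.06 m/s × 1.944 = 12 knots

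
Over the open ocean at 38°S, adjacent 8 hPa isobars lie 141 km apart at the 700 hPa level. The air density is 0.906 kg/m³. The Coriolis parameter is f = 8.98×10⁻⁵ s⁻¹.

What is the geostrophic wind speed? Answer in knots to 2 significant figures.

Pressure gradient: |∂P/∂n| = 800 Pa / 141000 m = 5.67×10⁻³ Pa/m
Geostrophic balance (pressure-gradient force = Coriolis force):
V_g = (1/(fρ)) |∂P/∂n| = 5.67×10⁻³ / (8.98×10⁻⁵ × 0.906) = 69.7 m/s
Converting: 69.7 m/s × 1.944 = 140 knots

140 knots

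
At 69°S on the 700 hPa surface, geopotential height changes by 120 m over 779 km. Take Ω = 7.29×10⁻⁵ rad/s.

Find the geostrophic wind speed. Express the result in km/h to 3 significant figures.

Coriolis parameter at 69°S:
f = 2Ω sin φ = 2 × 7.29×10⁻⁵ × sin 69° = 1.36×10⁻⁴ s⁻¹
Height gradient: |∂Z/∂n| = 120 m / 779000 m = 1.54×10⁻⁴
On a pressure surface, geostrophic balance gives V_g = (g/f)|∂Z/∂n|:
V_g = 9.81 × 1.54×10⁻⁴ / 1.36×10⁻⁴ = 11.1 m/s
Converting: 11.1 m/s × 3.6 = 40.0 km/h

40.0 km/h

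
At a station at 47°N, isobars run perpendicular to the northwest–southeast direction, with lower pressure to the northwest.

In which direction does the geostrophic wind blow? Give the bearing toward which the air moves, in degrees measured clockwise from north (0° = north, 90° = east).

045°

The pressure-gradient force points toward the northwest (bearing 315°).
Geostrophic balance: in the Northern Hemisphere the Coriolis force deflects motion to the right, so the geostrophic wind blows 90° to the right of the pressure-gradient force (low pressure on the left).
Rotating 315° by 90° clockwise gives 045° — the wind blows toward the northeast.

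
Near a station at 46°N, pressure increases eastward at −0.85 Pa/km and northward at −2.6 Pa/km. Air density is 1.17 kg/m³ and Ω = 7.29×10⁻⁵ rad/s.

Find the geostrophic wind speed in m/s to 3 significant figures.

22.3 m/s

Coriolis parameter at 46°N:
f = 2Ω sin φ = 2 × 7.29×10⁻⁵ × sin 46° = 1.05×10⁻⁴ s⁻¹
Component geostrophic relations (x east, y north):
u_g = −(1/(fρ)) ∂P/∂y,  v_g = (1/(fρ)) ∂P/∂x
u_g = −(−2.6×10⁻³)/(1.05×10⁻⁴ × 1.17) = 21.2 m/s;  v_g = (−0.85×10⁻³)/(1.05×10⁻⁴ × 1.17) = −6.93 m/s
|V_g| = √(u_g² + v_g²) = 22.3 m/s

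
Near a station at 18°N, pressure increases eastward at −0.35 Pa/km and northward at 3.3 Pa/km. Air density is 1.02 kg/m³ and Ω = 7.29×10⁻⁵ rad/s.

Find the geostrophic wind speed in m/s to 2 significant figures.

Coriolis parameter at 18°N:
f = 2Ω sin φ = 2 × 7.29×10⁻⁵ × sin 18° = 4.51×10⁻⁵ s⁻¹
Component geostrophic relations (x east, y north):
u_g = −(1/(fρ)) ∂P/∂y,  v_g = (1/(fρ)) ∂P/∂x
u_g = −(3.3×10⁻³)/(4.51×10⁻⁵ × 1.02) = −71.8 m/s;  v_g = (−0.35×10⁻³)/(4.51×10⁻⁵ × 1.02) = −7.62 m/s
|V_g| = √(u_g² + v_g²) = 72.2 m/s

72 m/s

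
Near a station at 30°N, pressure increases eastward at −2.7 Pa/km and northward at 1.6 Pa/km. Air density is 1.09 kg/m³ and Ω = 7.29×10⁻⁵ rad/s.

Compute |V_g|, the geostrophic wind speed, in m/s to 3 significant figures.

Coriolis parameter at 30°N:
f = 2Ω sin φ = 2 × 7.29×10⁻⁵ × sin 30° = 7.29×10⁻⁵ s⁻¹
Component geostrophic relations (x east, y north):
u_g = −(1/(fρ)) ∂P/∂y,  v_g = (1/(fρ)) ∂P/∂x
u_g = −(1.6×10⁻³)/(7.29×10⁻⁵ × 1.09) = −20.1 m/s;  v_g = (−2.7×10⁻³)/(7.29×10⁻⁵ × 1.09) = −34.0 m/s
|V_g| = √(u_g² + v_g²) = 39.5 m/s

39.5 m/s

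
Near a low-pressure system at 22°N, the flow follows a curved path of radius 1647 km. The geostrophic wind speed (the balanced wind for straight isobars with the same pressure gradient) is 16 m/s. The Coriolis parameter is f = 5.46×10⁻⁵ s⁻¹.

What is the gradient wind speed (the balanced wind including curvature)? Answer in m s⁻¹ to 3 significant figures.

Around a low, centrifugal force acts outward with Coriolis, so pressure-gradient force balances both:
(1/ρ)|∂P/∂n| = fV + V²/R  →  V² + fR·V − fR·V_g = 0
With fR = 5.46×10⁻⁵ × 1647×10³ m = 89.9 m/s:
V = [−fR + √((fR)² + 4 fR V_g)]/2 = [−89.9 + √(89.9² + 4×89.9×16)]/2 = 13.9 m/s
Subgeostrophic (V < V_g = 16 m/s), as expected around a low.

13.9 m s⁻¹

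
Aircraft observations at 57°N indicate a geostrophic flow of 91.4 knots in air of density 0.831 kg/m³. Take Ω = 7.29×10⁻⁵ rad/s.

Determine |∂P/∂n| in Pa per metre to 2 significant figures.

4.8×10⁻³ Pa/m

Coriolis parameter at 57°N:
f = 2Ω sin φ = 2 × 7.29×10⁻⁵ × sin 57° = 1.22×10⁻⁴ s⁻¹
Wind speed in SI: 91.4 knots = 47.0 m/s
Geostrophic balance rearranged: |∂P/∂n| = f ρ V_g
|∂P/∂n| = 1.22×10⁻⁴ × 0.831 × 47.0 = 4.78×10⁻³ Pa/m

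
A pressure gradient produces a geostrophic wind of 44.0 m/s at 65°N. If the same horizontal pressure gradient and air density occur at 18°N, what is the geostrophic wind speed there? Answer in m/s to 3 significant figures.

129 m/s

With the same pressure gradient and density, V_g ∝ 1/f ∝ 1/sin φ.
V₂ = V₁ · sin φ₁ / sin φ₂ = 44.0 × sin 65° / sin 18°
V₂ = 44.0 × 0.9063/0.3090 = 129 m/s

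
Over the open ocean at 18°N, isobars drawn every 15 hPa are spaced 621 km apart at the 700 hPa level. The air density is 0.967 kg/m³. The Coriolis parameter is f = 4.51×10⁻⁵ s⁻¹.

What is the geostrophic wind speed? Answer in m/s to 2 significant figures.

55 m/s

Pressure gradient: |∂P/∂n| = 1500 Pa / 621000 m = 2.42×10⁻³ Pa/m
Geostrophic balance (pressure-gradient force = Coriolis force):
V_g = (1/(fρ)) |∂P/∂n| = 2.42×10⁻³ / (4.51×10⁻⁵ × 0.967) = 55.4 m/s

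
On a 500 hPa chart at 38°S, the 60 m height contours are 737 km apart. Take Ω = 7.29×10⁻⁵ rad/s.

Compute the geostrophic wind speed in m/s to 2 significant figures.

8.9 m/s

Coriolis parameter at 38°S:
f = 2Ω sin φ = 2 × 7.29×10⁻⁵ × sin 38° = 8.98×10⁻⁵ s⁻¹
Height gradient: |∂Z/∂n| = 60 m / 737000 m = 8.14×10⁻⁵
On a pressure surface, geostrophic balance gives V_g = (g/f)|∂Z/∂n|:
V_g = 9.81 × 8.14×10⁻⁵ / 8.98×10⁻⁵ = 8.90 m/s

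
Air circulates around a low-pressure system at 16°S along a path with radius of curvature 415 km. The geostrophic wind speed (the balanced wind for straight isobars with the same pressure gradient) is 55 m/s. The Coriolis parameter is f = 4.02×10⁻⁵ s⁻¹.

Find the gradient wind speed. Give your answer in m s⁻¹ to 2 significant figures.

Around a low, centrifugal force acts outward with Coriolis, so pressure-gradient force balances both:
(1/ρ)|∂P/∂n| = fV + V²/R  →  V² + fR·V − fR·V_g = 0
With fR = 4.02×10⁻⁵ × 415×10³ m = 16.7 m/s:
V = [−fR + √((fR)² + 4 fR V_g)]/2 = [−16.7 + √(16.7² + 4×16.7×55)]/2 = 23.1 m/s
Subgeostrophic (V < V_g = 55 m/s), as expected around a low.

23 m s⁻¹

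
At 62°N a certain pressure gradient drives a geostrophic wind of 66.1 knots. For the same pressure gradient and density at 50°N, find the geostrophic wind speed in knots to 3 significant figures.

With the same pressure gradient and density, V_g ∝ 1/f ∝ 1/sin φ.
V₂ = V₁ · sin φ₁ / sin φ₂ = 66.1 × sin 62° / sin 50°
V₂ = 66.1 × 0.8829/0.7660 = 76.2 knots

76.2 knots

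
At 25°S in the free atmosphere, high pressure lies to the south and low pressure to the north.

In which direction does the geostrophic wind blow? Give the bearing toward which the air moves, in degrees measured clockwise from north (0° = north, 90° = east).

The pressure-gradient force points toward the north (bearing 000°).
Geostrophic balance: in the Southern Hemisphere the Coriolis force deflects motion to the left, so the geostrophic wind blows 90° to the left of the pressure-gradient force (low pressure on the right).
Rotating 000° by 90° counterclockwise gives 270° — the wind blows toward the west.

270°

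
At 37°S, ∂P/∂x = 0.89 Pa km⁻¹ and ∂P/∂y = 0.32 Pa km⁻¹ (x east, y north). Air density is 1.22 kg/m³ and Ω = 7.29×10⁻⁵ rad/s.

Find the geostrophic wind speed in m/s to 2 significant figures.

8.8 m/s

Coriolis parameter at 37°S:
f = 2Ω sin φ = 2 × 7.29×10⁻⁵ × sin 37° = 8.77×10⁻⁵ s⁻¹
In the Southern Hemisphere f is negative: f = −8.77×10⁻⁵ s⁻¹.
Component geostrophic relations (x east, y north):
u_g = −(1/(fρ)) ∂P/∂y,  v_g = (1/(fρ)) ∂P/∂x
u_g = −(0.32×10⁻³)/(−8.77×10⁻⁵ × 1.22) = 2.99 m/s;  v_g = (0.89×10⁻³)/(−8.77×10⁻⁵ × 1.22) = −8.31 m/s
|V_g| = √(u_g² + v_g²) = 8.84 m/s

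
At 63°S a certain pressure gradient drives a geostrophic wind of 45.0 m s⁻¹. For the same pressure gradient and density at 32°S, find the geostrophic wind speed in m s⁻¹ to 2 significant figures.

76 m s⁻¹

With the same pressure gradient and density, V_g ∝ 1/f ∝ 1/sin φ.
V₂ = V₁ · sin φ₁ / sin φ₂ = 45.0 × sin 63° / sin 32°
V₂ = 45.0 × 0.8910/0.5299 = 76 m s⁻¹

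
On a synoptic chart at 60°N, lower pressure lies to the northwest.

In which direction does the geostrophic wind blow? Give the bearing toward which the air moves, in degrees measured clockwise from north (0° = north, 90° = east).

045°

The pressure-gradient force points toward the northwest (bearing 315°).
Geostrophic balance: in the Northern Hemisphere the Coriolis force deflects motion to the right, so the geostrophic wind blows 90° to the right of the pressure-gradient force (low pressure on the left).
Rotating 315° by 90° clockwise gives 045° — the wind blows toward the northeast.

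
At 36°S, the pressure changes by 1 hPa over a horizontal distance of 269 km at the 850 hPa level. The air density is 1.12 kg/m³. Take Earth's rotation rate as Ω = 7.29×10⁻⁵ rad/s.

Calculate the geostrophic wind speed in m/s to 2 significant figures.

3.9 m/s

Coriolis parameter at 36°S:
f = 2Ω sin φ = 2 × 7.29×10⁻⁵ × sin 36° = 8.57×10⁻⁵ s⁻¹
Pressure gradient: |∂P/∂n| = 100 Pa / 269000 m = 3.72×10⁻⁴ Pa/m
Geostrophic balance (pressure-gradient force = Coriolis force):
V_g = (1/(fρ)) |∂P/∂n| = 3.72×10⁻⁴ / (8.57×10⁻⁵ × 1.12) = 3.87 m/s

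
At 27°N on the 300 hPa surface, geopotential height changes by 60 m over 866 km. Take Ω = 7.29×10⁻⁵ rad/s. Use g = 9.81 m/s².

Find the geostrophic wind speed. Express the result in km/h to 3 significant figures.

Coriolis parameter at 27°N:
f = 2Ω sin φ = 2 × 7.29×10⁻⁵ × sin 27° = 6.62×10⁻⁵ s⁻¹
Height gradient: |∂Z/∂n| = 60 m / 866000 m = 6.93×10⁻⁵
On a pressure surface, geostrophic balance gives V_g = (g/f)|∂Z/∂n|:
V_g = 9.81 × 6.93×10⁻⁵ / 6.62×10⁻⁵ = 10.3 m/s
Converting: 10.3 m/s × 3.6 = 37.0 km/h

37.0 km/h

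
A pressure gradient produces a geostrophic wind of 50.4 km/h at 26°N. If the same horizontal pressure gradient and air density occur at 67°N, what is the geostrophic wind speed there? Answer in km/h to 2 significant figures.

With the same pressure gradient and density, V_g ∝ 1/f ∝ 1/sin φ.
V₂ = V₁ · sin φ₁ / sin φ₂ = 50.4 × sin 26° / sin 67°
V₂ = 50.4 × 0.4384/0.9205 = 24 km/h

24 km/h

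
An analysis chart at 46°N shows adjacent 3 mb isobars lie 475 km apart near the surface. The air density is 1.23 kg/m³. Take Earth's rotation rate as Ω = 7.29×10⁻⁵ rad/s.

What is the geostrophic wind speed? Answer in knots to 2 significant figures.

9.5 knots

Coriolis parameter at 46°N:
f = 2Ω sin φ = 2 × 7.29×10⁻⁵ × sin 46° = 1.05×10⁻⁴ s⁻¹
Pressure gradient: |∂P/∂n| = 300 Pa / 475000 m = 6.32×10⁻⁴ Pa/m
Geostrophic balance (pressure-gradient force = Coriolis force):
V_g = (1/(fρ)) |∂P/∂n| = 6.32×10⁻⁴ / (1.05×10⁻⁴ × 1.23) = 4.90 m/s
Converting: 4.90 m/s × 1.944 = 9.5 knots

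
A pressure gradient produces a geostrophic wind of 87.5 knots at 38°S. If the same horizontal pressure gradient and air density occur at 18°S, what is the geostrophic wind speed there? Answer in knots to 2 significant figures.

170 knots

With the same pressure gradient and density, V_g ∝ 1/f ∝ 1/sin φ.
V₂ = V₁ · sin φ₁ / sin φ₂ = 87.5 × sin 38° / sin 18°
V₂ = 87.5 × 0.6157/0.3090 = 170 knots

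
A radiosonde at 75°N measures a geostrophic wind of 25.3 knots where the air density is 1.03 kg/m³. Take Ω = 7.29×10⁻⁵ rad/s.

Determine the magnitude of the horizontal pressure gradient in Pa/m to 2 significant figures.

Coriolis parameter at 75°N:
f = 2Ω sin φ = 2 × 7.29×10⁻⁵ × sin 75° = 1.41×10⁻⁴ s⁻¹
Wind speed in SI: 25.3 knots = 13.0 m/s
Geostrophic balance rearranged: |∂P/∂n| = f ρ V_g
|∂P/∂n| = 1.41×10⁻⁴ × 1.03 × 13.0 = 1.89×10⁻³ Pa/m

1.9×10⁻³ Pa/m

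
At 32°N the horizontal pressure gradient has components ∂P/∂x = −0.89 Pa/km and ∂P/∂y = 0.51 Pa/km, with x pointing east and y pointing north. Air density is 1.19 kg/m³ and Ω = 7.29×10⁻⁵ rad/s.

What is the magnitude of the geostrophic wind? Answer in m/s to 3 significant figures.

Coriolis parameter at 32°N:
f = 2Ω sin φ = 2 × 7.29×10⁻⁵ × sin 32° = 7.73×10⁻⁵ s⁻¹
Component geostrophic relations (x east, y north):
u_g = −(1/(fρ)) ∂P/∂y,  v_g = (1/(fρ)) ∂P/∂x
u_g = −(0.51×10⁻³)/(7.73×10⁻⁵ × 1.19) = −5.55 m/s;  v_g = (−0.89×10⁻³)/(7.73×10⁻⁵ × 1.19) = −9.68 m/s
|V_g| = √(u_g² + v_g²) = 11.2 m/s

11.2 m/s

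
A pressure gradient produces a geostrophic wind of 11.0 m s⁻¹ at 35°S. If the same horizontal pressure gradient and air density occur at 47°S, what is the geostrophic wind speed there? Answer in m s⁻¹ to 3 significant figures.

With the same pressure gradient and density, V_g ∝ 1/f ∝ 1/sin φ.
V₂ = V₁ · sin φ₁ / sin φ₂ = 11.0 × sin 35° / sin 47°
V₂ = 11.0 × 0.5736/0.7314 = 8.63 m s⁻¹

8.63 m s⁻¹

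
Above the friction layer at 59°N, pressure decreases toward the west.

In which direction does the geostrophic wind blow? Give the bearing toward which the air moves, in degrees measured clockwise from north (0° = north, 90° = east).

000°

The pressure-gradient force points toward the west (bearing 270°).
Geostrophic balance: in the Northern Hemisphere the Coriolis force deflects motion to the right, so the geostrophic wind blows 90° to the right of the pressure-gradient force (low pressure on the left).
Rotating 270° by 90° clockwise gives 000° — the wind blows toward the north.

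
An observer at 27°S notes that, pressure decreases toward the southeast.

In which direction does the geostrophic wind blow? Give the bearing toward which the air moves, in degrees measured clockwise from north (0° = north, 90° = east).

045°

The pressure-gradient force points toward the southeast (bearing 135°).
Geostrophic balance: in the Southern Hemisphere the Coriolis force deflects motion to the left, so the geostrophic wind blows 90° to the left of the pressure-gradient force (low pressure on the right).
Rotating 135° by 90° counterclockwise gives 045° — the wind blows toward the northeast.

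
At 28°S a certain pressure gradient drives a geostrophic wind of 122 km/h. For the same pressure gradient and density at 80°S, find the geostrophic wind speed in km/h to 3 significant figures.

58.2 km/h

With the same pressure gradient and density, V_g ∝ 1/f ∝ 1/sin φ.
V₂ = V₁ · sin φ₁ / sin φ₂ = 122 × sin 28° / sin 80°
V₂ = 122 × 0.4695/0.9848 = 58.2 km/h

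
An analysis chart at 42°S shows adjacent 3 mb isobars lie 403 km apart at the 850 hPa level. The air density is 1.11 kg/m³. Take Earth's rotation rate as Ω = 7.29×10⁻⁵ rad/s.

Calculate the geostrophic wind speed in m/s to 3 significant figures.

6.87 m/s

Coriolis parameter at 42°S:
f = 2Ω sin φ = 2 × 7.29×10⁻⁵ × sin 42° = 9.76×10⁻⁵ s⁻¹
Pressure gradient: |∂P/∂n| = 300 Pa / 403000 m = 7.44×10⁻⁴ Pa/m
Geostrophic balance (pressure-gradient force = Coriolis force):
V_g = (1/(fρ)) |∂P/∂n| = 7.44×10⁻⁴ / (9.76×10⁻⁵ × 1.11) = 6.87 m/s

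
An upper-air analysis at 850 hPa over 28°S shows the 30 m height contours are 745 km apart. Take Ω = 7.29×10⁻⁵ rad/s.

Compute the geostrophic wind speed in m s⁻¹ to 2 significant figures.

5.8 m s⁻¹

Coriolis parameter at 28°S:
f = 2Ω sin φ = 2 × 7.29×10⁻⁵ × sin 28° = 6.84×10⁻⁵ s⁻¹
Height gradient: |∂Z/∂n| = 30 m / 745000 m = 4.03×10⁻⁵
On a pressure surface, geostrophic balance gives V_g = (g/f)|∂Z/∂n|:
V_g = 9.81 × 4.03×10⁻⁵ / 6.84×10⁻⁵ = 5.77 m/s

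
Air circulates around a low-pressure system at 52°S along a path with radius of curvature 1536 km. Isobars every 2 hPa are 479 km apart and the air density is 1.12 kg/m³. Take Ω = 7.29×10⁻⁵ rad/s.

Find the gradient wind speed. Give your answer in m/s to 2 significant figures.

Coriolis parameter at 52°S:
f = 2Ω sin φ = 2 × 7.29×10⁻⁵ × sin 52° = 1.15×10⁻⁴ s⁻¹
Pressure gradient: |∂P/∂n| = 200 Pa / 479000 m = 4.18×10⁻⁴ Pa/m
Geostrophic speed: V_g = |∂P/∂n|/(fρ) = 4.18×10⁻⁴/(1.15×10⁻⁴ × 1.12) = 3.24 m/s
Around a low, centrifugal force acts outward with Coriolis, so pressure-gradient force balances both:
(1/ρ)|∂P/∂n| = fV + V²/R  →  V² + fR·V − fR·V_g = 0
With fR = 1.15×10⁻⁴ × 1536×10³ m = 176 m/s:
V = [−fR + √((fR)² + 4 fR V_g)]/2 = [−176 + √(176² + 4×176×3.24)]/2 = 3.19 m/s
Subgeostrophic (V < V_g = 3.24 m/s), as expected around a low.

3.2 m/s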